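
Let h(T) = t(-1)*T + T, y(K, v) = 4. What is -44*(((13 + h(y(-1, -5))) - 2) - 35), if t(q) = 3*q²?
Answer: 352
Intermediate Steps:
h(T) = 4*T (h(T) = (3*(-1)²)*T + T = (3*1)*T + T = 3*T + T = 4*T)
-44*(((13 + h(y(-1, -5))) - 2) - 35) = -44*(((13 + 4*4) - 2) - 35) = -44*(((13 + 16) - 2) - 35) = -44*((29 - 2) - 35) = -44*(27 - 35) = -44*(-8) = 352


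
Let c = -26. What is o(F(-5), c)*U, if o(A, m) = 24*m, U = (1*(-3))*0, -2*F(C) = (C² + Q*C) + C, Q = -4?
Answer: 0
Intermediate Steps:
F(C) = -C²/2 + 3*C/2 (F(C) = -((C² - 4*C) + C)/2 = -(C² - 3*C)/2 = -C²/2 + 3*C/2)
U = 0 (U = -3*0 = 0)
o(F(-5), c)*U = (24*(-26))*0 = -624*0 = 0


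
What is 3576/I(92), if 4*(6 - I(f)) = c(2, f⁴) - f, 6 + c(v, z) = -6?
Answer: 447/4 ≈ 111.75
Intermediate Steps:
c(v, z) = -12 (c(v, z) = -6 - 6 = -12)
I(f) = 9 + f/4 (I(f) = 6 - (-12 - f)/4 = 6 + (3 + f/4) = 9 + f/4)
3576/I(92) = 3576/(9 + (¼)*92) = 3576/(9 + 23) = 3576/32 = 3576*(1/32) = 447/4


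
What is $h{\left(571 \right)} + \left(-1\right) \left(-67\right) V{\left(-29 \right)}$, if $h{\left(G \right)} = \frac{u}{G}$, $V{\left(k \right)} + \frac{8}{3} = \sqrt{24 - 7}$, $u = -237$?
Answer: $- \frac{306767}{1713} + 67 \sqrt{17} \approx 97.166$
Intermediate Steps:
$V{\left(k \right)} = - \frac{8}{3} + \sqrt{17}$ ($V{\left(k \right)} = - \frac{8}{3} + \sqrt{24 - 7} = - \frac{8}{3} + \sqrt{17}$)
$h{\left(G \right)} = - \frac{237}{G}$
$h{\left(571 \right)} + \left(-1\right) \left(-67\right) V{\left(-29 \right)} = - \frac{237}{571} + \left(-1\right) \left(-67\right) \left(- \frac{8}{3} + \sqrt{17}\right) = \left(-237\right) \frac{1}{571} + 67 \left(- \frac{8}{3} + \sqrt{17}\right) = - \frac{237}{571} - \left(\frac{536}{3} - 67 \sqrt{17}\right) = - \frac{306767}{1713} + 67 \sqrt{17}$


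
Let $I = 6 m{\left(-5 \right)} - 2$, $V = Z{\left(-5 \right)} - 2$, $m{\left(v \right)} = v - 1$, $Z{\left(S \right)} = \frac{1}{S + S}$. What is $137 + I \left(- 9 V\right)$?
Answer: $- \frac{2906}{5} \approx -581.2$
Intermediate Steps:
$Z{\left(S \right)} = \frac{1}{2 S}$
$m{\left(v \right)} = -1 + v$ ($m{\left(v \right)} = v - 1 = -1 + v$)
$V = - \frac{21}{10}$ ($V = \frac{1}{2 \left(-5\right)} - 2 = \frac{1}{2} \left(- \frac{1}{5}\right) - 2 = - \frac{1}{10} - 2 = - \frac{21}{10} \approx -2.1$)
$I = -38$ ($I = 6 \left(-1 - 5\right) - 2 = 6 \left(-6\right) - 2 = -36 - 2 = -38$)
$137 + I \left(- 9 V\right) = 137 - 38 \left(\left(-9\right) \left(- \frac{21}{10}\right)\right) = 137 - \frac{3591}{5} = - \frac{2906}{5}$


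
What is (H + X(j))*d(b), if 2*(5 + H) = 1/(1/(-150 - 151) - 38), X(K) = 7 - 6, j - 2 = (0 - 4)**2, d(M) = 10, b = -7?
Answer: -459065/11439 ≈ -40.132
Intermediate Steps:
j = 18 (j = 2 + (0 - 4)**2 = 2 + (-4)**2 = 2 + 16 = 18)
X(K) = 1
H = -114691/22878 (H = -5 + 1/(2*(1/(-150 - 151) - 38)) = -5 + 1/(2*(1/(-301) - 38)) = -5 + 1/(2*(-1/301 - 38)) = -5 + 1/(2*(-11439/301)) = -5 + (1/2)*(-301/11439) = -5 - 301/22878 = -114691/22878 ≈ -5.0132)
(H + X(j))*d(b) = (-114691/22878 + 1)*10 = -91813/22878*10 = -459065/11439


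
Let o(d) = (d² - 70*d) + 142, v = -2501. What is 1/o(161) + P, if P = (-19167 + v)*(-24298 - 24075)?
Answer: 15505226204053/14793 ≈ 1.0481e+9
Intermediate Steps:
o(d) = 142 + d² - 70*d
P = 1048146164 (P = (-19167 - 2501)*(-24298 - 24075) = -21668*(-48373) = 1048146164)
1/o(161) + P = 1/(142 + 161² - 70*161) + 1048146164 = 1/(142 + 25921 - 11270) + 1048146164 = 1/14793 + 1048146164 = 15505226204053/14793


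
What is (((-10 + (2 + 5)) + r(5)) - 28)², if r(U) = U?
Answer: 676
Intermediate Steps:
(((-10 + (2 + 5)) + r(5)) - 28)² = (((-10 + (2 + 5)) + 5) - 28)² = (((-10 + 7) + 5) - 28)² = ((-3 + 5) - 28)² = (2 - 28)² = (-26)² = 676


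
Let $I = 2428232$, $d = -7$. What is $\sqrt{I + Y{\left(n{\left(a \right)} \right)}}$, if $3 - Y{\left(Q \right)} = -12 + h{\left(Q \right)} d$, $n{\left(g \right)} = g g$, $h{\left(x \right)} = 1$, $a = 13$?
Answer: $3 \sqrt{269806} \approx 1558.3$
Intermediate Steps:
$n{\left(g \right)} = g^{2}$
$Y{\left(Q \right)} = 22$ ($Y{\left(Q \right)} = 3 - \left(-12 + 1 \left(-7\right)\right) = 3 - \left(-12 - 7\right) = 3 - -19 = 3 + 19 = 22$)
$\sqrt{I + Y{\left(n{\left(a \right)} \right)}} = \sqrt{2428232 + 22} = \sqrt{2428254} = 3 \sqrt{269806}$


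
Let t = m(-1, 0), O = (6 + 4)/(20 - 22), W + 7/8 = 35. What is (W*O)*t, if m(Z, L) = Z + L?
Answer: 1365/8 ≈ 170.63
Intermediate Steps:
W = 273/8 (W = -7/8 + 35 = 273/8 ≈ 34.125)
O = -5 (O = 10/(-2) = 10*(-½) = -5)
m(Z, L) = L + Z
t = -1 (t = 0 - 1 = -1)
(W*O)*t = ((273/8)*(-5))*(-1) = -1365/8*(-1) = 1365/8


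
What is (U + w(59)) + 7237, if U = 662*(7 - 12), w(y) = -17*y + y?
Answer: 2983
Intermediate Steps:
w(y) = -16*y
U = -3310 (U = 662*(-5) = -3310)
(U + w(59)) + 7237 = (-3310 - 16*59) + 7237 = (-3310 - 944) + 7237 = -4254 + 7237 = 2983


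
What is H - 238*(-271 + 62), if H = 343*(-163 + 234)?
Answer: 74095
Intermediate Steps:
H = 24353 (H = 343*71 = 24353)
H - 238*(-271 + 62) = 24353 - 238*(-271 + 62) = 24353 - 238*(-209) = 24353 - 1*(-49742) = 24353 + 49742 = 74095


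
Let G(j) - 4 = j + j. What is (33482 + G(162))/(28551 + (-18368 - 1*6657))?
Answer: 16905/1763 ≈ 9.5888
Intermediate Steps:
G(j) = 4 + 2*j (G(j) = 4 + (j + j) = 4 + 2*j)
(33482 + G(162))/(28551 + (-18368 - 1*6657)) = (33482 + (4 + 2*162))/(28551 + (-18368 - 1*6657)) = (33482 + (4 + 324))/(28551 + (-18368 - 6657)) = (33482 + 328)/(28551 - 25025) = 33810/3526 = 33810*(1/3526) = 16905/1763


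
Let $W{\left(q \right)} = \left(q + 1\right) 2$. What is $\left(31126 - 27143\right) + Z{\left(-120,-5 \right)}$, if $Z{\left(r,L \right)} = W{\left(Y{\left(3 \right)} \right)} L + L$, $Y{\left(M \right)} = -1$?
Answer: $3978$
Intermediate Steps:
$W{\left(q \right)} = 2 + 2 q$ ($W{\left(q \right)} = \left(1 + q\right) 2 = 2 + 2 q$)
$Z{\left(r,L \right)} = L$ ($Z{\left(r,L \right)} = \left(2 + 2 \left(-1\right)\right) L + L = \left(2 - 2\right) L + L = 0 L + L = 0 + L = L$)
$\left(31126 - 27143\right) + Z{\left(-120,-5 \right)} = \left(31126 - 27143\right) - 5 = 3983 - 5 = 3978$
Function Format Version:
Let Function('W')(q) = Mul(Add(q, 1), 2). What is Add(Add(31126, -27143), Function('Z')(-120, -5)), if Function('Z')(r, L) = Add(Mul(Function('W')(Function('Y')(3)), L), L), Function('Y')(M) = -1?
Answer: 3978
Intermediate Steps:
Function('W')(q) = Add(2, Mul(2, q)) (Function('W')(q) = Mul(Add(1, q), 2) = Add(2, Mul(2, q)))
Function('Z')(r, L) = L (Function('Z')(r, L) = Add(Mul(Add(2, Mul(2, -1)), L), L) = Add(Mul(Add(2, -2), L), L) = Add(Mul(0, L), L) = Add(0, L) = L)
Add(Add(31126, -27143), Function('Z')(-120, -5)) = Add(Add(31126, -27143), -5) = Add(3983, -5) = 3978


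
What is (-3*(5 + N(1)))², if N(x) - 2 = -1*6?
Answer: 9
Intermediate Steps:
N(x) = -4 (N(x) = 2 - 1*6 = 2 - 6 = -4)
(-3*(5 + N(1)))² = (-3*(5 - 4))² = (-3*1)² = (-3)² = 9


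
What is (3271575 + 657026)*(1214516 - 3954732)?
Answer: -10765215317816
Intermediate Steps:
(3271575 + 657026)*(1214516 - 3954732) = 3928601*(-2740216) = -10765215317816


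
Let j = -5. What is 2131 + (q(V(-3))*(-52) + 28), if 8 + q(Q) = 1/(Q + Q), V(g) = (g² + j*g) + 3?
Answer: 69499/27 ≈ 2574.0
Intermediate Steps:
V(g) = 3 + g² - 5*g (V(g) = (g² - 5*g) + 3 = 3 + g² - 5*g)
q(Q) = -8 + 1/(2*Q) (q(Q) = -8 + 1/(Q + Q) = -8 + 1/(2*Q))
2131 + (q(V(-3))*(-52) + 28) = 2131 + ((-8 + 1/(2*(3 + (-3)² - 5*(-3))))*(-52) + 28) = 2131 + ((-8 + 1/(2*(3 + 9 + 15)))*(-52) + 28) = 2131 + ((-8 + (½)/27)*(-52) + 28) = 2131 + ((-8 + (½)*(1/27))*(-52) + 28) = 2131 + ((-8 + 1/54)*(-52) + 28) = 2131 + (-431/54*(-52) + 28) = 2131 + (11206/27 + 28) = 2131 + 11962/27 = 69499/27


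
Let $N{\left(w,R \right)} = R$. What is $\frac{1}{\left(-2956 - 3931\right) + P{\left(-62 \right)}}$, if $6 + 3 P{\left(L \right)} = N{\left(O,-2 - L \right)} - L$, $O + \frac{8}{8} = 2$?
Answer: $- \frac{3}{20545} \approx -0.00014602$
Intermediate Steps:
$O = 1$ ($O = -1 + 2 = 1$)
$P{\left(L \right)} = - \frac{8}{3} - \frac{2 L}{3}$ ($P{\left(L \right)} = -2 + \frac{\left(-2 - L\right) - L}{3} = -2 + \frac{-2 - 2 L}{3} = -2 - \left(\frac{2}{3} + \frac{2 L}{3}\right) = - \frac{8}{3} - \frac{2 L}{3}$)
$\frac{1}{\left(-2956 - 3931\right) + P{\left(-62 \right)}} = \frac{1}{\left(-2956 - 3931\right) - - \frac{116}{3}} = \frac{1}{-6887 + \left(- \frac{8}{3} + \frac{124}{3}\right)} = \frac{1}{-6887 + \frac{116}{3}} = \frac{1}{- \frac{20545}{3}} = - \frac{3}{20545}$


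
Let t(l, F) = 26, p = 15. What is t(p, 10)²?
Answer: 676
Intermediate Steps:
t(p, 10)² = 26² = 676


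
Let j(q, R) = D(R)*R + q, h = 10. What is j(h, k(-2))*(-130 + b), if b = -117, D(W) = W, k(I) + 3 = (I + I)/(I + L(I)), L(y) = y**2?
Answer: -8645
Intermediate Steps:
k(I) = -3 + 2*I/(I + I**2) (k(I) = -3 + (I + I)/(I + I**2) = -3 + (2*I)/(I + I**2) = -3 + 2*I/(I + I**2))
j(q, R) = q + R**2 (j(q, R) = R*R + q = R**2 + q = q + R**2)
j(h, k(-2))*(-130 + b) = (10 + ((-1 - 3*(-2))/(1 - 2))**2)*(-130 - 117) = (10 + ((-1 + 6)/(-1))**2)*(-247) = (10 + (-1*5)**2)*(-247) = (10 + (-5)**2)*(-247) = (10 + 25)*(-247) = 35*(-247) = -8645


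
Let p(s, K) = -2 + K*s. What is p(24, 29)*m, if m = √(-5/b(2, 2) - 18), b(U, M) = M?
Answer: 347*I*√82 ≈ 3142.2*I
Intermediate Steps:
m = I*√82/2 (m = √(-5/2 - 18) = √(-41/2) = I*√82/2 ≈ 4.5277*I)
p(24, 29)*m = (-2 + 29*24)*(I*√82/2) = (-2 + 696)*(I*√82/2) = 694*(I*√82/2) = 347*I*√82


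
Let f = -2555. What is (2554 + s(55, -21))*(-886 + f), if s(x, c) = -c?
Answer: -8860575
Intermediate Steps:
(2554 + s(55, -21))*(-886 + f) = (2554 - 1*(-21))*(-886 - 2555) = (2554 + 21)*(-3441) = 2575*(-3441) = -8860575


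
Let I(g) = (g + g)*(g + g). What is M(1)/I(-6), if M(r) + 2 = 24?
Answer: 11/72 ≈ 0.15278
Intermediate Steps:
I(g) = 4*g² (I(g) = (2*g)*(2*g) = 4*g²)
M(r) = 22 (M(r) = -2 + 24 = 22)
M(1)/I(-6) = 22/((4*(-6)²)) = 22/((4*36)) = 22/144 = 22*(1/144) = 11/72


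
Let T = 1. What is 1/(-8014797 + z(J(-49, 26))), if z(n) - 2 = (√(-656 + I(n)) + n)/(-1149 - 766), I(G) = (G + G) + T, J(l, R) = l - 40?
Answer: -29392056423440/235571305496303217729 + 13405*I*√17/235571305496303217729 ≈ -1.2477e-7 + 2.3462e-16*I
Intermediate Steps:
J(l, R) = -40 + l
I(G) = 1 + 2*G (I(G) = (G + G) + 1 = 2*G + 1 = 1 + 2*G)
z(n) = 2 - n/1915 - √(-655 + 2*n)/1915 (z(n) = 2 + (√(-656 + (1 + 2*n)) + n)/(-1149 - 766) = 2 + (√(-655 + 2*n) + n)/(-1915) = 2 + (n + √(-655 + 2*n))*(-1/1915) = 2 + (-n/1915 - √(-655 + 2*n)/1915) = 2 - n/1915 - √(-655 + 2*n)/1915)
1/(-8014797 + z(J(-49, 26))) = 1/(-8014797 + (2 - (-40 - 49)/1915 - √(-655 + 2*(-40 - 49))/1915)) = 1/(-8014797 + (2 - 1/1915*(-89) - √(-655 + 2*(-89))/1915)) = 1/(-8014797 + (2 + 89/1915 - √(-655 - 178)/1915)) = 1/(-8014797 + (2 + 89/1915 - 7*I*√17/1915)) = 1/(-8014797 + (3919/1915 - 7*I*√17/1915)) = 1/(-15348332336/1915 - 7*I*√17/1915)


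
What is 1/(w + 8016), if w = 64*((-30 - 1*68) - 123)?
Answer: -1/6128 ≈ -0.00016319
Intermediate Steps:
w = -14144 (w = 64*((-30 - 68) - 123) = 64*(-98 - 123) = 64*(-221) = -14144)
1/(w + 8016) = 1/(-14144 + 8016) = 1/(-6128) = -1/6128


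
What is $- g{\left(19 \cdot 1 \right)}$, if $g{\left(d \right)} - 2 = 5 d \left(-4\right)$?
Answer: $378$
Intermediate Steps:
$g{\left(d \right)} = 2 - 20 d$ ($g{\left(d \right)} = 2 + 5 d \left(-4\right) = 2 - 20 d$)
$- g{\left(19 \cdot 1 \right)} = - (2 - 20 \cdot 19 \cdot 1) = - (2 - 380) = \left(-1\right) \left(-378\right) = 378$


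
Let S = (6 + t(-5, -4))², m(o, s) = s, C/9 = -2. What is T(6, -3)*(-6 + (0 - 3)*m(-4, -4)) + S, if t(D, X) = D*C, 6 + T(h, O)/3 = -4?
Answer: 9036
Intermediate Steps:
C = -18 (C = 9*(-2) = -18)
T(h, O) = -30 (T(h, O) = -18 + 3*(-4) = -18 - 12 = -30)
t(D, X) = -18*D (t(D, X) = D*(-18) = -18*D)
S = 9216 (S = (6 - 18*(-5))² = (6 + 90)² = 96² = 9216)
T(6, -3)*(-6 + (0 - 3)*m(-4, -4)) + S = -30*(-6 + (0 - 3)*(-4)) + 9216 = -30*(-6 - 3*(-4)) + 9216 = -30*(-6 + 12) + 9216 = -30*6 + 9216 = -180 + 9216 = 9036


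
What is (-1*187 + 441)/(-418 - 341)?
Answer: -254/759 ≈ -0.33465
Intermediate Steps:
(-1*187 + 441)/(-418 - 341) = (-187 + 441)/(-759) = 254*(-1/759) = -254/759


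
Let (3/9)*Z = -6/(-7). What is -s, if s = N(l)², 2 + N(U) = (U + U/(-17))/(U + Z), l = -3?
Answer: -6084/289 ≈ -21.052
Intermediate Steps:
Z = 18/7 (Z = 3*(-6/(-7)) = 3*(-6*(-⅐)) = 3*(6/7) = 18/7 ≈ 2.5714)
N(U) = -2 + 16*U/(17*(18/7 + U)) (N(U) = -2 + (U + U/(-17))/(U + 18/7) = -2 + (U + U*(-1/17))/(18/7 + U) = -2 + (U - U/17)/(18/7 + U) = -2 + (16*U/17)/(18/7 + U) = -2 + 16*U/(17*(18/7 + U)))
s = 6084/289 (s = (18*(-34 - 7*(-3))/(17*(18 + 7*(-3))))² = (18*(-34 + 21)/(17*(18 - 21)))² = ((18/17)*(-13)/(-3))² = ((18/17)*(-⅓)*(-13))² = (78/17)² = 6084/289 ≈ 21.052)
-s = -1*6084/289 = -6084/289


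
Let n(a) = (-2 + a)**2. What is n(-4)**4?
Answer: 1679616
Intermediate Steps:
n(-4)**4 = ((-2 - 4)**2)**4 = ((-6)**2)**4 = 36**4 = 1679616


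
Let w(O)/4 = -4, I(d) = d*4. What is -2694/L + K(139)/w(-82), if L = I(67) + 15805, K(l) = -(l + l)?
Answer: 2212595/128584 ≈ 17.207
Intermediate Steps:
I(d) = 4*d
w(O) = -16 (w(O) = 4*(-4) = -16)
K(l) = -2*l
L = 16073 (L = 4*67 + 15805 = 268 + 15805 = 16073)
-2694/L + K(139)/w(-82) = -2694/16073 - 2*139/(-16) = -2694*1/16073 - 278*(-1/16) = -2694/16073 + 139/8 = 2212595/128584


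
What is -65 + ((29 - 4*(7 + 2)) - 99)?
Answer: -171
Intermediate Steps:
-65 + ((29 - 4*(7 + 2)) - 99) = -65 + ((29 - 4*9) - 99) = -65 + ((29 - 36) - 99) = -65 + (-7 - 99) = -65 - 106 = -171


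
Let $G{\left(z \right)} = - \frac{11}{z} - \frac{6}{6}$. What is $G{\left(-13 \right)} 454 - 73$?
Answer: $- \frac{1857}{13} \approx -142.85$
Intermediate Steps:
$G{\left(z \right)} = -1 - \frac{11}{z}$ ($G{\left(z \right)} = - \frac{11}{z} - 1 = -1 - \frac{11}{z}$)
$G{\left(-13 \right)} 454 - 73 = \frac{-11 - -13}{-13} \cdot 454 - 73 = - \frac{-11 + 13}{13} \cdot 454 - 73 = \left(- \frac{1}{13}\right) 2 \cdot 454 - 73 = \left(- \frac{2}{13}\right) 454 - 73 = - \frac{908}{13} - 73 = - \frac{1857}{13}$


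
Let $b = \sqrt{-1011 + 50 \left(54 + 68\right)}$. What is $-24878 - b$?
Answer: $-24878 - \sqrt{5089} \approx -24949.0$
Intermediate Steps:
$b = \sqrt{5089}$ ($b = \sqrt{-1011 + 50 \cdot 122} = \sqrt{-1011 + 6100} = \sqrt{5089} \approx 71.337$)
$-24878 - b = -24878 - \sqrt{5089}$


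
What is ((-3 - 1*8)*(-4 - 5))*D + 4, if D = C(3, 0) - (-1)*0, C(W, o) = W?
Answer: 301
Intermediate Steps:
D = 3 (D = 3 - (-1)*0 = 3 - 1*0 = 3 + 0 = 3)
((-3 - 1*8)*(-4 - 5))*D + 4 = ((-3 - 1*8)*(-4 - 5))*3 + 4 = ((-3 - 8)*(-9))*3 + 4 = -11*(-9)*3 + 4 = 99*3 + 4 = 297 + 4 = 301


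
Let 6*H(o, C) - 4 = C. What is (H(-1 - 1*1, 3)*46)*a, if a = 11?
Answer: 1771/3 ≈ 590.33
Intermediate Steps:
H(o, C) = ⅔ + C/6
(H(-1 - 1*1, 3)*46)*a = ((⅔ + (⅙)*3)*46)*11 = ((⅔ + ½)*46)*11 = ((7/6)*46)*11 = (161/3)*11 = 1771/3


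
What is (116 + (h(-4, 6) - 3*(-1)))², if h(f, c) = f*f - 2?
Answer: 17689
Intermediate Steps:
h(f, c) = -2 + f² (h(f, c) = f² - 2 = -2 + f²)
(116 + (h(-4, 6) - 3*(-1)))² = (116 + ((-2 + (-4)²) - 3*(-1)))² = (116 + ((-2 + 16) + 3))² = (116 + (14 + 3))² = (116 + 17)² = 133² = 17689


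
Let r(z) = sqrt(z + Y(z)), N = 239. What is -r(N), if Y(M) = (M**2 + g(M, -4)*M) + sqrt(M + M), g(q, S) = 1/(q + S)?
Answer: -sqrt(3167762165 + 55225*sqrt(478))/235 ≈ -239.55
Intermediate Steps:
g(q, S) = 1/(S + q)
Y(M) = M**2 + M/(-4 + M) + sqrt(2)*sqrt(M) (Y(M) = (M**2 + M/(-4 + M)) + sqrt(M + M) = (M**2 + M/(-4 + M)) + sqrt(2*M) = (M**2 + M/(-4 + M)) + sqrt(2)*sqrt(M) = M**2 + M/(-4 + M) + sqrt(2)*sqrt(M))
r(z) = sqrt(z + (z + (-4 + z)*(z**2 + sqrt(2)*sqrt(z)))/(-4 + z))
-r(N) = -sqrt((239 + 239*(-4 + 239) + (-4 + 239)*(239**2 + sqrt(2)*sqrt(239)))/(-4 + 239)) = -sqrt((239 + 239*235 + 235*(57121 + sqrt(478)))/235) = -sqrt((239 + 56165 + (13423435 + 235*sqrt(478)))/235) = -sqrt((13479839 + 235*sqrt(478))/235) = -sqrt(13479839/235 + sqrt(478))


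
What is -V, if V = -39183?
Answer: 39183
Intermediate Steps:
-V = -1*(-39183) = 39183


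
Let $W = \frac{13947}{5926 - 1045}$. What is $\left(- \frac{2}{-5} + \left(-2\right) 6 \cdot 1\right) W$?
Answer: $- \frac{269642}{8135} \approx -33.146$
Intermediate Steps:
$W = \frac{4649}{1627}$ ($W = \frac{13947}{4881} = 13947 \cdot \frac{1}{4881} = \frac{4649}{1627} \approx 2.8574$)
$\left(- \frac{2}{-5} + \left(-2\right) 6 \cdot 1\right) W = \left(- \frac{2}{-5} + \left(-2\right) 6 \cdot 1\right) \frac{4649}{1627} = \left(\left(-2\right) \left(- \frac{1}{5}\right) - 12\right) \frac{4649}{1627} = \left(\frac{2}{5} - 12\right) \frac{4649}{1627} = \left(- \frac{58}{5}\right) \frac{4649}{1627} = - \frac{269642}{8135}$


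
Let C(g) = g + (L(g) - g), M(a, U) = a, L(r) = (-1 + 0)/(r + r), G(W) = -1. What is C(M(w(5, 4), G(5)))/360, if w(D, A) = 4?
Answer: -1/2880 ≈ -0.00034722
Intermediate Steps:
L(r) = -1/(2*r)
C(g) = -1/(2*g) (C(g) = g + (-1/(2*g) - g) = g + (-g - 1/(2*g)) = -1/(2*g))
C(M(w(5, 4), G(5)))/360 = -1/2/4/360 = -1/2*1/4*(1/360) = -1/8*1/360 = -1/2880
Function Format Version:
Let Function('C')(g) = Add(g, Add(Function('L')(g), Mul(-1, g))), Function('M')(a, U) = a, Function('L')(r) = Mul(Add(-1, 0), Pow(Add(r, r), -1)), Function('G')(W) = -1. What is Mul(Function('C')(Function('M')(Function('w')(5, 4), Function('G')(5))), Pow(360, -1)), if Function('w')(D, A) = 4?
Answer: Rational(-1, 2880) ≈ -0.00034722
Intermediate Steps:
Function('L')(r) = Mul(Rational(-1, 2), Pow(r, -1)) (Function('L')(r) = Mul(-1, Pow(Mul(2, r), -1)) = Mul(-1, Mul(Rational(1, 2), Pow(r, -1))) = Mul(Rational(-1, 2), Pow(r, -1)))
Function('C')(g) = Mul(Rational(-1, 2), Pow(g, -1)) (Function('C')(g) = Add(g, Add(Mul(Rational(-1, 2), Pow(g, -1)), Mul(-1, g))) = Add(g, Add(Mul(-1, g), Mul(Rational(-1, 2), Pow(g, -1)))) = Mul(Rational(-1, 2), Pow(g, -1)))
Mul(Function('C')(Function('M')(Function('w')(5, 4), Function('G')(5))), Pow(360, -1)) = Mul(Mul(Rational(-1, 2), Pow(4, -1)), Pow(360, -1)) = Mul(Mul(Rational(-1, 2), Rational(1, 4)), Rational(1, 360)) = Mul(Rational(-1, 8), Rational(1, 360)) = Rational(-1, 2880)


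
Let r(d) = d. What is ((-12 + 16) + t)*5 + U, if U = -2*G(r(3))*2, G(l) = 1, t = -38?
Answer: -174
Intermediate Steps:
U = -4 (U = -2*1*2 = -2*2 = -4)
((-12 + 16) + t)*5 + U = ((-12 + 16) - 38)*5 - 4 = (4 - 38)*5 - 4 = -34*5 - 4 = -170 - 4 = -174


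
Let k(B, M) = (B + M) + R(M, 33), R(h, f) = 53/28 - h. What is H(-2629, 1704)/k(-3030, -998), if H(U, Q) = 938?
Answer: -26264/84787 ≈ -0.30976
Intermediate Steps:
R(h, f) = 53/28 - h (R(h, f) = 53*(1/28) - h = 53/28 - h)
k(B, M) = 53/28 + B (k(B, M) = (B + M) + (53/28 - M) = 53/28 + B)
H(-2629, 1704)/k(-3030, -998) = 938/(53/28 - 3030) = 938/(-84787/28) = 938*(-28/84787) = -26264/84787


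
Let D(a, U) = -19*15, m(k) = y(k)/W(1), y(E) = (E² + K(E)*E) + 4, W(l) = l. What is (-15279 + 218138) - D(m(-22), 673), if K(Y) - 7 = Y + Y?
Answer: 203144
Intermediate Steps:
K(Y) = 7 + 2*Y (K(Y) = 7 + (Y + Y) = 7 + 2*Y)
y(E) = 4 + E² + E*(7 + 2*E) (y(E) = (E² + (7 + 2*E)*E) + 4 = (E² + E*(7 + 2*E)) + 4 = 4 + E² + E*(7 + 2*E))
m(k) = 4 + 3*k² + 7*k (m(k) = (4 + 3*k² + 7*k)/1 = (4 + 3*k² + 7*k)*1 = 4 + 3*k² + 7*k)
D(a, U) = -285
(-15279 + 218138) - D(m(-22), 673) = (-15279 + 218138) - 1*(-285) = 202859 + 285 = 203144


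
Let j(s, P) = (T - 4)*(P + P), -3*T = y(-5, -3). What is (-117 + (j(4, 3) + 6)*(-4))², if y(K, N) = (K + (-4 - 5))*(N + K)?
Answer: 724201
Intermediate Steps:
y(K, N) = (-9 + K)*(K + N) (y(K, N) = (K - 9)*(K + N) = (-9 + K)*(K + N))
T = -112/3 (T = -((-5)² - 9*(-5) - 9*(-3) - 5*(-3))/3 = -(25 + 45 + 27 + 15)/3 = -⅓*112 = -112/3 ≈ -37.333)
j(s, P) = -248*P/3 (j(s, P) = (-112/3 - 4)*(P + P) = -248*P/3)
(-117 + (j(4, 3) + 6)*(-4))² = (-117 + (-248/3*3 + 6)*(-4))² = (-117 + (-248 + 6)*(-4))² = (-117 - 242*(-4))² = (-117 + 968)² = 851² = 724201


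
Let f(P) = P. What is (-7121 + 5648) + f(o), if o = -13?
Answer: -1486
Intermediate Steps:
(-7121 + 5648) + f(o) = (-7121 + 5648) - 13 = -1473 - 13 = -1486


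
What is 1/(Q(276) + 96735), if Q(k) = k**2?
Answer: 1/172911 ≈ 5.7833e-6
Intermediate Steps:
1/(Q(276) + 96735) = 1/(276**2 + 96735) = 1/(76176 + 96735) = 1/172911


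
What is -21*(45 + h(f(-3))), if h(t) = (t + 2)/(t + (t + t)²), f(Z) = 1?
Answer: -4788/5 ≈ -957.60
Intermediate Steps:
h(t) = (2 + t)/(t + 4*t²) (h(t) = (2 + t)/(t + (2*t)²) = (2 + t)/(t + 4*t²))
-21*(45 + h(f(-3))) = -21*(45 + (2 + 1)/(1*(1 + 4*1))) = -21*(45 + 1*3/(1 + 4)) = -21*(45 + 1*3/5) = -21*(45 + 1*(⅕)*3) = -21*(45 + ⅗) = -21*228/5 = -4788/5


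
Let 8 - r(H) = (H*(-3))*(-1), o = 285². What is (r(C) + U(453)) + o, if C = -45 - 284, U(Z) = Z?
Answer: 82673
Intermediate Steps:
o = 81225
C = -329
r(H) = 8 - 3*H (r(H) = 8 - H*(-3)*(-1) = 8 - (-3*H)*(-1) = 8 - 3*H)
(r(C) + U(453)) + o = ((8 - 3*(-329)) + 453) + 81225 = ((8 + 987) + 453) + 81225 = (995 + 453) + 81225 = 1448 + 81225 = 82673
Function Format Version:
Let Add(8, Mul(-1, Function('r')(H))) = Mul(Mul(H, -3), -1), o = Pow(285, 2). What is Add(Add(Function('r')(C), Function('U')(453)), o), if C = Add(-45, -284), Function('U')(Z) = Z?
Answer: 82673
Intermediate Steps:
o = 81225
C = -329
Function('r')(H) = Add(8, Mul(-3, H)) (Function('r')(H) = Add(8, Mul(-1, Mul(Mul(H, -3), -1))) = Add(8, Mul(-1, Mul(Mul(-3, H), -1))) = Add(8, Mul(-1, Mul(3, H))) = Add(8, Mul(-3, H)))
Add(Add(Function('r')(C), Function('U')(453)), o) = Add(Add(Add(8, Mul(-3, -329)), 453), 81225) = Add(Add(Add(8, 987), 453), 81225) = Add(Add(995, 453), 81225) = Add(1448, 81225) = 82673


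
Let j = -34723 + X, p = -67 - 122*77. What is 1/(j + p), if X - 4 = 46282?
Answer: 1/2102 ≈ 0.00047574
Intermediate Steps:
X = 46286 (X = 4 + 46282 = 46286)
p = -9461 (p = -67 - 9394 = -9461)
j = 11563 (j = -34723 + 46286 = 11563)
1/(j + p) = 1/(11563 - 9461) = 1/2102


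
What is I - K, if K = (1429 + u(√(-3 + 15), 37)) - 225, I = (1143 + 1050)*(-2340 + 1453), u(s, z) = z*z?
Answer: -1947764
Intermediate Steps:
u(s, z) = z²
I = -1945191 (I = 2193*(-887) = -1945191)
K = 2573 (K = (1429 + 37²) - 225 = (1429 + 1369) - 225 = 2798 - 225 = 2573)
I - K = -1945191 - 1*2573 = -1945191 - 2573 = -1947764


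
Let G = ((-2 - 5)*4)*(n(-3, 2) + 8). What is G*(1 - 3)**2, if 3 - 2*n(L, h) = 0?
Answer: -1064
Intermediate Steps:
n(L, h) = 3/2 (n(L, h) = 3/2 - 1/2*0 = 3/2 + 0 = 3/2)
G = -266 (G = ((-2 - 5)*4)*(3/2 + 8) = -7*4*(19/2) = -28*19/2 = -266)
G*(1 - 3)**2 = -266*(1 - 3)**2 = -266*(-2)**2 = -266*4 = -1064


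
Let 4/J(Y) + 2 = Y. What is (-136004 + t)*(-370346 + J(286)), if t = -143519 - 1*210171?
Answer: 12876290713110/71 ≈ 1.8136e+11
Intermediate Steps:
t = -353690 (t = -143519 - 210171 = -353690)
J(Y) = 4/(-2 + Y)
(-136004 + t)*(-370346 + J(286)) = (-136004 - 353690)*(-370346 + 4/(-2 + 286)) = -489694*(-370346 + 4/284) = -489694*(-370346 + 4*(1/284)) = -489694*(-370346 + 1/71) = -489694*(-26294565/71) = 12876290713110/71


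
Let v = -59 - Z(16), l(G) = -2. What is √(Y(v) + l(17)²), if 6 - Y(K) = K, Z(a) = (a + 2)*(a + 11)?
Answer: √555 ≈ 23.558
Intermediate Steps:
Z(a) = (2 + a)*(11 + a)
v = -545 (v = -59 - (22 + 16² + 13*16) = -59 - (22 + 256 + 208) = -59 - 1*486 = -59 - 486 = -545)
Y(K) = 6 - K
√(Y(v) + l(17)²) = √((6 - 1*(-545)) + (-2)²) = √((6 + 545) + 4) = √(551 + 4) = √555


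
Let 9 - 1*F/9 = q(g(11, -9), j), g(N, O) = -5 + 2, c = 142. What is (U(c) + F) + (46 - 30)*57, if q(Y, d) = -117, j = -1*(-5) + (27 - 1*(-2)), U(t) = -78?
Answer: 1968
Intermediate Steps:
g(N, O) = -3
j = 34 (j = 5 + (27 + 2) = 5 + 29 = 34)
F = 1134 (F = 81 - 9*(-117) = 81 + 1053 = 1134)
(U(c) + F) + (46 - 30)*57 = (-78 + 1134) + (46 - 30)*57 = 1056 + 16*57 = 1056 + 912 = 1968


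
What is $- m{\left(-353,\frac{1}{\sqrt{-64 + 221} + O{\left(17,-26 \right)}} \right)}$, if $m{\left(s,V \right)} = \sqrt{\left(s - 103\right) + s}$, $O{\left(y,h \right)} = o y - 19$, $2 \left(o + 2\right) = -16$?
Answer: $- i \sqrt{809} \approx - 28.443 i$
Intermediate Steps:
$o = -10$ ($o = -2 + \frac{1}{2} \left(-16\right) = -2 - 8 = -10$)
$O{\left(y,h \right)} = -19 - 10 y$ ($O{\left(y,h \right)} = - 10 y - 19 = -19 - 10 y$)
$m{\left(s,V \right)} = \sqrt{-103 + 2 s}$ ($m{\left(s,V \right)} = \sqrt{\left(-103 + s\right) + s} = \sqrt{-103 + 2 s}$)
$- m{\left(-353,\frac{1}{\sqrt{-64 + 221} + O{\left(17,-26 \right)}} \right)} = - \sqrt{-103 + 2 \left(-353\right)} = - \sqrt{-103 - 706} = - \sqrt{-809} = - i \sqrt{809}$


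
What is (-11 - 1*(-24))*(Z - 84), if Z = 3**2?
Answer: -975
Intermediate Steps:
Z = 9
(-11 - 1*(-24))*(Z - 84) = (-11 - 1*(-24))*(9 - 84) = (-11 + 24)*(-75) = 13*(-75) = -975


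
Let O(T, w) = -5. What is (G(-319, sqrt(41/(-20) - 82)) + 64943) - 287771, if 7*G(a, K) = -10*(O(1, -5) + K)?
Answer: -1559746/7 - 41*I*sqrt(5)/7 ≈ -2.2282e+5 - 13.097*I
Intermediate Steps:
G(a, K) = 50/7 - 10*K/7 (G(a, K) = (-10*(-5 + K))/7 = (50 - 10*K)/7 = 50/7 - 10*K/7)
(G(-319, sqrt(41/(-20) - 82)) + 64943) - 287771 = ((50/7 - 10*sqrt(41/(-20) - 82)/7) + 64943) - 287771 = ((50/7 - 10*sqrt(41*(-1/20) - 82)/7) + 64943) - 287771 = ((50/7 - 10*sqrt(-41/20 - 82)/7) + 64943) - 287771 = ((50/7 - 41*I*sqrt(5)/7) + 64943) - 287771 = (454651/7 - 41*I*sqrt(5)/7) - 287771 = -1559746/7 - 41*I*sqrt(5)/7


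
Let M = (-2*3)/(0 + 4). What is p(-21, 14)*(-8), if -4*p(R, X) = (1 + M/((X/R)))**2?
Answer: 169/8 ≈ 21.125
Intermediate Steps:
M = -3/2 (M = -6/4 = -6*1/4 = -3/2 ≈ -1.5000)
p(R, X) = -(1 - 3*R/(2*X))**2/4 (p(R, X) = -(1 - 3*R/X/2)**2/4 = -(1 - 3*R/(2*X))**2/4)
p(-21, 14)*(-8) = -1/16*(-2*14 + 3*(-21))**2/14**2*(-8) = -1/16*1/196*(-28 - 63)**2*(-8) = -1/16*1/196*(-91)**2*(-8) = -1/16*1/196*8281*(-8) = -169/64*(-8) = 169/8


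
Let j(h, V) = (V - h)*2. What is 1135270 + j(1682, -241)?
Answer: 1131424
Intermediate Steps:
j(h, V) = -2*h + 2*V
1135270 + j(1682, -241) = 1135270 + (-2*1682 + 2*(-241)) = 1135270 + (-3364 - 482) = 1135270 - 3846 = 1131424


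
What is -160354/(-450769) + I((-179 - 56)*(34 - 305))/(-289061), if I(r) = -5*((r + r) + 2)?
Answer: 333428832934/130299737909 ≈ 2.5589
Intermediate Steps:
I(r) = -10 - 10*r (I(r) = -5*(2*r + 2) = -5*(2 + 2*r) = -10 - 10*r)
-160354/(-450769) + I((-179 - 56)*(34 - 305))/(-289061) = -160354/(-450769) + (-10 - 10*(-179 - 56)*(34 - 305))/(-289061) = -160354*(-1/450769) + (-10 - (-2350)*(-271))*(-1/289061) = 160354/450769 + (-10 - 10*63685)*(-1/289061) = 160354/450769 + (-10 - 636850)*(-1/289061) = 160354/450769 - 636860*(-1/289061) = 160354/450769 + 636860/289061 = 333428832934/130299737909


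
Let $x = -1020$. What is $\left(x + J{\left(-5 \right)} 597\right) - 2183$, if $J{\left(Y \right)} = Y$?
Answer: $-6188$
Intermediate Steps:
$\left(x + J{\left(-5 \right)} 597\right) - 2183 = \left(-1020 - 2985\right) - 2183 = -4005 - 2183 = -6188$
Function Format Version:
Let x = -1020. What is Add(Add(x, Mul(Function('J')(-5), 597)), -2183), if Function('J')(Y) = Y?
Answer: -6188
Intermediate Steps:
Add(Add(x, Mul(Function('J')(-5), 597)), -2183) = Add(Add(-1020, Mul(-5, 597)), -2183) = Add(Add(-1020, -2985), -2183) = Add(-4005, -2183) = -6188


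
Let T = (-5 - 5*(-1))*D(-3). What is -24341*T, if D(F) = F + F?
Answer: 0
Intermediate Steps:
D(F) = 2*F
T = 0 (T = (-5 - 5*(-1))*(2*(-3)) = (-5 + 5)*(-6) = 0*(-6) = 0)
-24341*T = -24341*0 = 0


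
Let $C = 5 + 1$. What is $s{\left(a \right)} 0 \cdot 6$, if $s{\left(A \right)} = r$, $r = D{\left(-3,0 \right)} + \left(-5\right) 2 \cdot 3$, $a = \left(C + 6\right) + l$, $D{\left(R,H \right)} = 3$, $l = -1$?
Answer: $0$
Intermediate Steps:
$C = 6$
$a = 11$ ($a = \left(6 + 6\right) - 1 = 12 - 1 = 11$)
$r = -27$ ($r = 3 + \left(-5\right) 2 \cdot 3 = 3 - 30 = -27$)
$s{\left(A \right)} = -27$
$s{\left(a \right)} 0 \cdot 6 = \left(-27\right) 0 \cdot 6 = 0 \cdot 6 = 0$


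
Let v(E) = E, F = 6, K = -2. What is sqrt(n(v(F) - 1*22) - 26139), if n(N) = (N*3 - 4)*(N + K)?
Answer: I*sqrt(25203) ≈ 158.75*I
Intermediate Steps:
n(N) = (-4 + 3*N)*(-2 + N) (n(N) = (N*3 - 4)*(N - 2) = (3*N - 4)*(-2 + N) = (-4 + 3*N)*(-2 + N))
sqrt(n(v(F) - 1*22) - 26139) = sqrt((8 - 10*(6 - 1*22) + 3*(6 - 1*22)**2) - 26139) = sqrt((8 - 10*(6 - 22) + 3*(6 - 22)**2) - 26139) = sqrt((8 - 10*(-16) + 3*(-16)**2) - 26139) = sqrt((8 + 160 + 3*256) - 26139) = sqrt((8 + 160 + 768) - 26139) = sqrt(936 - 26139) = sqrt(-25203) = I*sqrt(25203)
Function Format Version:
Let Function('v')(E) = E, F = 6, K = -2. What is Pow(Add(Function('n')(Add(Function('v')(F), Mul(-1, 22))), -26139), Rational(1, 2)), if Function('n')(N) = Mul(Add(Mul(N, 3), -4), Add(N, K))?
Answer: Mul(I, Pow(25203, Rational(1, 2))) ≈ Mul(158.75, I)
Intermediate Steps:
Function('n')(N) = Mul(Add(-4, Mul(3, N)), Add(-2, N)) (Function('n')(N) = Mul(Add(Mul(N, 3), -4), Add(N, -2)) = Mul(Add(Mul(3, N), -4), Add(-2, N)) = Mul(Add(-4, Mul(3, N)), Add(-2, N)))
Pow(Add(Function('n')(Add(Function('v')(F), Mul(-1, 22))), -26139), Rational(1, 2)) = Pow(Add(Add(8, Mul(-10, Add(6, Mul(-1, 22))), Mul(3, Pow(Add(6, Mul(-1, 22)), 2))), -26139), Rational(1, 2)) = Pow(Add(Add(8, Mul(-10, Add(6, -22)), Mul(3, Pow(Add(6, -22), 2))), -26139), Rational(1, 2)) = Pow(Add(Add(8, Mul(-10, -16), Mul(3, Pow(-16, 2))), -26139), Rational(1, 2)) = Pow(Add(Add(8, 160, Mul(3, 256)), -26139), Rational(1, 2)) = Pow(Add(Add(8, 160, 768), -26139), Rational(1, 2)) = Pow(Add(936, -26139), Rational(1, 2)) = Pow(-25203, Rational(1, 2)) = Mul(I, Pow(25203, Rational(1, 2)))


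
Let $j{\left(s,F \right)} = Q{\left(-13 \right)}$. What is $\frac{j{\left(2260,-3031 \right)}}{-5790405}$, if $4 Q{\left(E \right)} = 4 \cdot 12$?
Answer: $- \frac{4}{1930135} \approx -2.0724 \cdot 10^{-6}$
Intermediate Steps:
$Q{\left(E \right)} = 12$ ($Q{\left(E \right)} = \frac{4 \cdot 12}{4} = \frac{1}{4} \cdot 48 = 12$)
$j{\left(s,F \right)} = 12$
$\frac{j{\left(2260,-3031 \right)}}{-5790405} = \frac{12}{-5790405} = 12 \left(- \frac{1}{5790405}\right) = - \frac{4}{1930135}$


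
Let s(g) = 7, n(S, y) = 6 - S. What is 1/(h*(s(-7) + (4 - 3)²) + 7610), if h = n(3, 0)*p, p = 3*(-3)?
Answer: 1/7394 ≈ 0.00013524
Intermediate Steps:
p = -9
h = -27 (h = (6 - 1*3)*(-9) = (6 - 3)*(-9) = 3*(-9) = -27)
1/(h*(s(-7) + (4 - 3)²) + 7610) = 1/(-27*(7 + (4 - 3)²) + 7610) = 1/(-27*(7 + 1²) + 7610) = 1/(-27*(7 + 1) + 7610) = 1/(-27*8 + 7610) = 1/(-216 + 7610) = 1/7394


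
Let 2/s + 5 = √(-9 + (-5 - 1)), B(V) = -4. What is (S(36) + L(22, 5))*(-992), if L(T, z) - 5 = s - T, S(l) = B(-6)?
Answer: 21080 + 248*I*√15/5 ≈ 21080.0 + 192.1*I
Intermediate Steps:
S(l) = -4
s = 2/(-5 + I*√15) (s = 2/(-5 + √(-9 + (-5 - 1))) = 2/(-5 + √(-9 - 6)) = 2/(-5 + √(-15)) = 2/(-5 + I*√15) ≈ -0.25 - 0.19365*I)
L(T, z) = 19/4 - T - I*√15/20 (L(T, z) = 5 + ((-¼ - I*√15/20) - T) = 5 + (-¼ - T - I*√15/20) = 19/4 - T - I*√15/20)
(S(36) + L(22, 5))*(-992) = (-4 + (19/4 - 1*22 - I*√15/20))*(-992) = (-4 + (19/4 - 22 - I*√15/20))*(-992) = (-4 + (-69/4 - I*√15/20))*(-992) = (-85/4 - I*√15/20)*(-992) = 21080 + 248*I*√15/5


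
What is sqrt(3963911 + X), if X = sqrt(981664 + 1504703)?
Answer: sqrt(3963911 + 3*sqrt(276263)) ≈ 1991.4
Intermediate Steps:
X = 3*sqrt(276263) (X = sqrt(2486367) = 3*sqrt(276263) ≈ 1576.8)
sqrt(3963911 + X) = sqrt(3963911 + 3*sqrt(276263))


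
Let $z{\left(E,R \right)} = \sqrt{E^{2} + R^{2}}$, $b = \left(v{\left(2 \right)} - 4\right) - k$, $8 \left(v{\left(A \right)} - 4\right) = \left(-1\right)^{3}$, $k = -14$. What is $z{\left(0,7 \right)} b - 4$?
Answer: $\frac{745}{8} \approx 93.125$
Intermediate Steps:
$v{\left(A \right)} = \frac{31}{8}$ ($v{\left(A \right)} = 4 + \frac{\left(-1\right)^{3}}{8} = 4 + \frac{1}{8} \left(-1\right) = 4 - \frac{1}{8} = \frac{31}{8}$)
$b = \frac{111}{8}$ ($b = \left(\frac{31}{8} - 4\right) - -14 = - \frac{1}{8} + 14 = \frac{111}{8} \approx 13.875$)
$z{\left(0,7 \right)} b - 4 = \sqrt{0^{2} + 7^{2}} \cdot \frac{111}{8} - 4 = \sqrt{0 + 49} \cdot \frac{111}{8} - 4 = \sqrt{49} \cdot \frac{111}{8} - 4 = 7 \cdot \frac{111}{8} - 4 = \frac{777}{8} - 4 = \frac{745}{8}$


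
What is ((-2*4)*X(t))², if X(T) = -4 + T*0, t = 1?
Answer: 1024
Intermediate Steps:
X(T) = -4 (X(T) = -4 + 0 = -4)
((-2*4)*X(t))² = (-2*4*(-4))² = (-8*(-4))² = 32² = 1024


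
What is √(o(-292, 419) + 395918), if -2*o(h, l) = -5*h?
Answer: 2*√98797 ≈ 628.64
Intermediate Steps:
o(h, l) = 5*h/2 (o(h, l) = -(-5)*h/2 = 5*h/2)
√(o(-292, 419) + 395918) = √((5/2)*(-292) + 395918) = √(-730 + 395918) = √395188 = 2*√98797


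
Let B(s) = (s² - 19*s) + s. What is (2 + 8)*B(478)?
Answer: 2198800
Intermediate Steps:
B(s) = s² - 18*s
(2 + 8)*B(478) = (2 + 8)*(478*(-18 + 478)) = 10*(478*460) = 10*219880 = 2198800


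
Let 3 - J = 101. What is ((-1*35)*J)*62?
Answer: 212660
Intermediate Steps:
J = -98 (J = 3 - 1*101 = 3 - 101 = -98)
((-1*35)*J)*62 = (-1*35*(-98))*62 = -35*(-98)*62 = 3430*62 = 212660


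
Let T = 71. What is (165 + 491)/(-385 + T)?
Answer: -328/157 ≈ -2.0892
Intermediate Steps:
(165 + 491)/(-385 + T) = (165 + 491)/(-385 + 71) = 656/(-314) = -1/314*656 = -328/157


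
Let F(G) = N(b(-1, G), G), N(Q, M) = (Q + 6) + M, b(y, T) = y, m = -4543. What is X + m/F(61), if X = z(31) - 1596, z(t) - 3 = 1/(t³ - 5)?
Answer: -74249050/44679 ≈ -1661.8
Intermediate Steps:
z(t) = 3 + 1/(-5 + t³) (z(t) = 3 + 1/(t³ - 5) = 3 + 1/(-5 + t³))
N(Q, M) = 6 + M + Q (N(Q, M) = (6 + Q) + M = 6 + M + Q)
F(G) = 5 + G (F(G) = 6 + G - 1 = 5 + G)
X = -47449097/29786 (X = (-14 + 3*31³)/(-5 + 31³) - 1596 = (-14 + 3*29791)/(-5 + 29791) - 1596 = (-14 + 89373)/29786 - 1596 = (1/29786)*89359 - 1596 = 89359/29786 - 1596 = -47449097/29786 ≈ -1593.0)
X + m/F(61) = -47449097/29786 - 4543/(5 + 61) = -47449097/29786 - 4543/66 = -47449097/29786 - 4543*1/66 = -47449097/29786 - 413/6 = -74249050/44679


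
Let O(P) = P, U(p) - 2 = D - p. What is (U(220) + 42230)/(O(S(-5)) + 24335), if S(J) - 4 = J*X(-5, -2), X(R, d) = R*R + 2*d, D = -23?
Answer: 41989/24234 ≈ 1.7326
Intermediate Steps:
X(R, d) = R² + 2*d
U(p) = -21 - p (U(p) = 2 + (-23 - p) = -21 - p)
S(J) = 4 + 21*J (S(J) = 4 + J*((-5)² + 2*(-2)) = 4 + J*(25 - 4) = 4 + J*21 = 4 + 21*J)
(U(220) + 42230)/(O(S(-5)) + 24335) = ((-21 - 1*220) + 42230)/((4 + 21*(-5)) + 24335) = ((-21 - 220) + 42230)/((4 - 105) + 24335) = (-241 + 42230)/(-101 + 24335) = 41989/24234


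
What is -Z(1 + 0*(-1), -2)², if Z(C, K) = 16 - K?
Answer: -324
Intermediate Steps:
-Z(1 + 0*(-1), -2)² = -(16 - 1*(-2))² = -(16 + 2)² = -1*18² = -1*324 = -324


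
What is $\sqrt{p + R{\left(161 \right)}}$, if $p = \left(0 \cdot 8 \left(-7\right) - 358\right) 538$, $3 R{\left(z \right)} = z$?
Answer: $\frac{i \sqrt{1732953}}{3} \approx 438.81 i$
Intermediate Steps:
$R{\left(z \right)} = \frac{z}{3}$
$p = -192604$ ($p = \left(0 \left(-7\right) - 358\right) 538 = \left(0 - 358\right) 538 = \left(-358\right) 538 = -192604$)
$\sqrt{p + R{\left(161 \right)}} = \sqrt{-192604 + \frac{1}{3} \cdot 161} = \sqrt{-192604 + \frac{161}{3}} = \sqrt{- \frac{577651}{3}} = \frac{i \sqrt{1732953}}{3}$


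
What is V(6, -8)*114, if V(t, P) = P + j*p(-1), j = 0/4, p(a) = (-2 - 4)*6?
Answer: -912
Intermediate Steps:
p(a) = -36 (p(a) = -6*6 = -36)
j = 0 (j = 0*(¼) = 0)
V(t, P) = P (V(t, P) = P + 0*(-36) = P + 0 = P)
V(6, -8)*114 = -8*114 = -912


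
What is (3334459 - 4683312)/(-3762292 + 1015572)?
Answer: 1348853/2746720 ≈ 0.49108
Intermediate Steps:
(3334459 - 4683312)/(-3762292 + 1015572) = -1348853/(-2746720) = -1348853*(-1/2746720) = 1348853/2746720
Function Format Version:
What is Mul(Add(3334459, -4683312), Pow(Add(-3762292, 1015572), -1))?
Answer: Rational(1348853, 2746720) ≈ 0.49108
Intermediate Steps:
Mul(Add(3334459, -4683312), Pow(Add(-3762292, 1015572), -1)) = Mul(-1348853, Pow(-2746720, -1)) = Mul(-1348853, Rational(-1, 2746720)) = Rational(1348853, 2746720)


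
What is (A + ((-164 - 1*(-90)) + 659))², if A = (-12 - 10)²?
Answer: 1142761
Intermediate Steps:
A = 484 (A = (-22)² = 484)
(A + ((-164 - 1*(-90)) + 659))² = (484 + ((-164 - 1*(-90)) + 659))² = (484 + ((-164 + 90) + 659))² = (484 + (-74 + 659))² = (484 + 585)² = 1069² = 1142761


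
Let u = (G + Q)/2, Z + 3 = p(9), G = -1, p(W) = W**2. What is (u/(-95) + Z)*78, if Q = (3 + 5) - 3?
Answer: 577824/95 ≈ 6082.4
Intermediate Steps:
Q = 5 (Q = 8 - 3 = 5)
Z = 78 (Z = -3 + 9**2 = -3 + 81 = 78)
u = 2 (u = (-1 + 5)/2 = 4*(1/2) = 2)
(u/(-95) + Z)*78 = (2/(-95) + 78)*78 = (2*(-1/95) + 78)*78 = (-2/95 + 78)*78 = (7408/95)*78 = 577824/95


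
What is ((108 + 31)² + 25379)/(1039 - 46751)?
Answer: -11175/11428 ≈ -0.97786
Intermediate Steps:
((108 + 31)² + 25379)/(1039 - 46751) = (139² + 25379)/(-45712) = (19321 + 25379)*(-1/45712) = 44700*(-1/45712) = -11175/11428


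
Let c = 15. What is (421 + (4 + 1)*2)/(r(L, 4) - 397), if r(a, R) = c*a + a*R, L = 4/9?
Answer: -3879/3497 ≈ -1.1092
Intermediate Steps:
L = 4/9 (L = 4*(⅑) = 4/9 ≈ 0.44444)
r(a, R) = 15*a + R*a (r(a, R) = 15*a + a*R = 15*a + R*a)
(421 + (4 + 1)*2)/(r(L, 4) - 397) = (421 + (4 + 1)*2)/(4*(15 + 4)/9 - 397) = (421 + 5*2)/((4/9)*19 - 397) = (421 + 10)/(76/9 - 397) = 431/(-3497/9) = 431*(-9/3497) = -3879/3497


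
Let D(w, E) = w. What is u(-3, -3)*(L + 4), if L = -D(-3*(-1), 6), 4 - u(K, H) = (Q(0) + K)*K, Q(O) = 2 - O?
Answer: 1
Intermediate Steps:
u(K, H) = 4 - K*(2 + K) (u(K, H) = 4 - ((2 - 1*0) + K)*K = 4 - ((2 + 0) + K)*K = 4 - (2 + K)*K = 4 - K*(2 + K))
L = -3 (L = -(-3)*(-1) = -1*3 = -3)
u(-3, -3)*(L + 4) = (4 - 1*(-3)² - 2*(-3))*(-3 + 4) = (4 - 1*9 + 6)*1 = (4 - 9 + 6)*1 = 1*1 = 1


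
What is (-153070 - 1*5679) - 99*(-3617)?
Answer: 199334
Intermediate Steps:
(-153070 - 1*5679) - 99*(-3617) = (-153070 - 5679) + 358083 = -158749 + 358083 = 199334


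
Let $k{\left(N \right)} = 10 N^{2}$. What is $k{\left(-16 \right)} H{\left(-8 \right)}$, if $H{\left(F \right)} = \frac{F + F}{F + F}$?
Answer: $2560$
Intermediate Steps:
$H{\left(F \right)} = 1$ ($H{\left(F \right)} = \frac{2 F}{2 F} = 2 F \frac{1}{2 F} = 1$)
$k{\left(-16 \right)} H{\left(-8 \right)} = 10 \left(-16\right)^{2} \cdot 1 = 10 \cdot 256 \cdot 1 = 2560 \cdot 1 = 2560$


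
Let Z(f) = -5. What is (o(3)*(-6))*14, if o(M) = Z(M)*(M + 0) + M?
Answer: 1008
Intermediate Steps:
o(M) = -4*M (o(M) = -5*(M + 0) + M = -5*M + M = -4*M)
(o(3)*(-6))*14 = (-4*3*(-6))*14 = -12*(-6)*14 = 72*14 = 1008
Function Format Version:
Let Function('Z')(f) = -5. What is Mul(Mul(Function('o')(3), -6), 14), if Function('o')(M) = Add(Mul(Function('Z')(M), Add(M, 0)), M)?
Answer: 1008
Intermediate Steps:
Function('o')(M) = Mul(-4, M) (Function('o')(M) = Add(Mul(-5, Add(M, 0)), M) = Add(Mul(-5, M), M) = Mul(-4, M))
Mul(Mul(Function('o')(3), -6), 14) = Mul(Mul(Mul(-4, 3), -6), 14) = Mul(Mul(-12, -6), 14) = Mul(72, 14) = 1008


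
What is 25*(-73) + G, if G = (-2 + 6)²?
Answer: -1809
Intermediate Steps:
G = 16 (G = 4² = 16)
25*(-73) + G = 25*(-73) + 16 = -1825 + 16 = -1809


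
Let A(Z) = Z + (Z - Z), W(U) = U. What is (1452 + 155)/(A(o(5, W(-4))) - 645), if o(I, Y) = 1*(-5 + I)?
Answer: -1607/645 ≈ -2.4915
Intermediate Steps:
o(I, Y) = -5 + I
A(Z) = Z (A(Z) = Z + 0 = Z)
(1452 + 155)/(A(o(5, W(-4))) - 645) = (1452 + 155)/((-5 + 5) - 645) = 1607/(0 - 645) = 1607/(-645) = 1607*(-1/645) = -1607/645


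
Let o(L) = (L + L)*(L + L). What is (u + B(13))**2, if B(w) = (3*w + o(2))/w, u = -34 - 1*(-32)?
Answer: 841/169 ≈ 4.9763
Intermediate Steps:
u = -2 (u = -34 + 32 = -2)
o(L) = 4*L**2 (o(L) = (2*L)*(2*L) = 4*L**2)
B(w) = (16 + 3*w)/w (B(w) = (3*w + 4*2**2)/w = (3*w + 4*4)/w = (3*w + 16)/w = (16 + 3*w)/w)
(u + B(13))**2 = (-2 + (3 + 16/13))**2 = (-2 + 55/13)**2 = (29/13)**2 = 841/169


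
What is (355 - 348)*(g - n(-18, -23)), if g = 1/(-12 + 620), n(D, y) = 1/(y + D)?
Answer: 4543/24928 ≈ 0.18224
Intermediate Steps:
n(D, y) = 1/(D + y)
g = 1/608 ≈ 0.0016447
(355 - 348)*(g - n(-18, -23)) = (355 - 348)*(1/608 - 1/(-18 - 23)) = 7*(1/608 - 1/(-41)) = 7*(1/608 - 1*(-1/41)) = 7*(1/608 + 1/41) = 7*(649/24928) = 4543/24928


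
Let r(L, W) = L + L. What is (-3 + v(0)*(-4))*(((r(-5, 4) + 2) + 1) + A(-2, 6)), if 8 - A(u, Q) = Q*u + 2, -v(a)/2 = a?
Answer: -33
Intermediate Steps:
r(L, W) = 2*L
v(a) = -2*a
A(u, Q) = 6 - Q*u (A(u, Q) = 8 - (Q*u + 2) = 8 - (2 + Q*u) = 8 + (-2 - Q*u) = 6 - Q*u)
(-3 + v(0)*(-4))*(((r(-5, 4) + 2) + 1) + A(-2, 6)) = (-3 - 2*0*(-4))*(((2*(-5) + 2) + 1) + (6 - 1*6*(-2))) = (-3 + 0*(-4))*(((-10 + 2) + 1) + (6 + 12)) = (-3 + 0)*((-8 + 1) + 18) = -3*(-7 + 18) = -3*11 = -33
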